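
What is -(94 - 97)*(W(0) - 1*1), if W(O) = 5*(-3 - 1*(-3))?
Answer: -3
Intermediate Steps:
W(O) = 0 (W(O) = 5*(-3 + 3) = 5*0 = 0)
-(94 - 97)*(W(0) - 1*1) = -(94 - 97)*(0 - 1*1) = -(-3)*(0 - 1) = -(-3)*(-1) = -1*3 = -3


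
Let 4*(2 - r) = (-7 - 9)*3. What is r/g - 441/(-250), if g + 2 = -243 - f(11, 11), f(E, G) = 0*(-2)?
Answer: 2987/1750 ≈ 1.7069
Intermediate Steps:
f(E, G) = 0
r = 14 (r = 2 - (-7 - 9)*3/4 = 2 - (-4)*3 = 2 - ¼*(-48) = 2 + 12 = 14)
g = -245 (g = -2 + (-243 - 1*0) = -2 + (-243 + 0) = -2 - 243 = -245)
r/g - 441/(-250) = 14/(-245) - 441/(-250) = 14*(-1/245) - 441*(-1/250) = -2/35 + 441/250 = 2987/1750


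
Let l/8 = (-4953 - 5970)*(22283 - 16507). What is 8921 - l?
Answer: 504738905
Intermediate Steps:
l = -504729984 (l = 8*((-4953 - 5970)*(22283 - 16507)) = 8*(-10923*5776) = 8*(-63091248) = -504729984)
8921 - l = 8921 - 1*(-504729984) = 8921 + 504729984 = 504738905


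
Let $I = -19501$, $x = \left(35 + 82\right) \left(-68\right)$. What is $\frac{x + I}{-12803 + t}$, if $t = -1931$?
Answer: $\frac{27457}{14734} \approx 1.8635$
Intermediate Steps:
$x = -7956$ ($x = 117 \left(-68\right) = -7956$)
$\frac{x + I}{-12803 + t} = \frac{-7956 - 19501}{-12803 - 1931} = - \frac{27457}{-14734} = \left(-27457\right) \left(- \frac{1}{14734}\right) = \frac{27457}{14734}$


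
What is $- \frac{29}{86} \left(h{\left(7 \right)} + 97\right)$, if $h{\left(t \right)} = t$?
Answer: $- \frac{1508}{43} \approx -35.07$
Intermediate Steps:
$- \frac{29}{86} \left(h{\left(7 \right)} + 97\right) = - \frac{29}{86} \left(7 + 97\right) = \left(-29\right) \frac{1}{86} \cdot 104 = \left(- \frac{29}{86}\right) 104 = - \frac{1508}{43}$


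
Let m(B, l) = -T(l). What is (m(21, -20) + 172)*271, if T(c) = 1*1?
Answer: 46341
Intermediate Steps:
T(c) = 1
m(B, l) = -1 (m(B, l) = -1*1 = -1)
(m(21, -20) + 172)*271 = (-1 + 172)*271 = 171*271 = 46341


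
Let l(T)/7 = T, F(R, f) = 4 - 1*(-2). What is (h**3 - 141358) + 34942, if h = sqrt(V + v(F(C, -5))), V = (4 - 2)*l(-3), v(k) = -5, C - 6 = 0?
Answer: -106416 - 47*I*sqrt(47) ≈ -1.0642e+5 - 322.22*I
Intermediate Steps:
C = 6 (C = 6 + 0 = 6)
F(R, f) = 6 (F(R, f) = 4 + 2 = 6)
l(T) = 7*T
V = -42 (V = (4 - 2)*(7*(-3)) = 2*(-21) = -42)
h = I*sqrt(47) (h = sqrt(-42 - 5) = sqrt(-47) = I*sqrt(47) ≈ 6.8557*I)
(h**3 - 141358) + 34942 = ((I*sqrt(47))**3 - 141358) + 34942 = (-47*I*sqrt(47) - 141358) + 34942 = (-141358 - 47*I*sqrt(47)) + 34942 = -106416 - 47*I*sqrt(47)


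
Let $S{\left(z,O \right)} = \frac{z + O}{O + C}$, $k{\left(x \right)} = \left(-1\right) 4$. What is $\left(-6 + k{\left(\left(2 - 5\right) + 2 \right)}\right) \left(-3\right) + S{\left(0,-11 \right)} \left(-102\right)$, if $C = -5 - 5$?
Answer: $- \frac{164}{7} \approx -23.429$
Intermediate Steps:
$C = -10$
$k{\left(x \right)} = -4$
$S{\left(z,O \right)} = \frac{O + z}{-10 + O}$ ($S{\left(z,O \right)} = \frac{z + O}{O - 10} = \frac{O + z}{-10 + O}$)
$\left(-6 + k{\left(\left(2 - 5\right) + 2 \right)}\right) \left(-3\right) + S{\left(0,-11 \right)} \left(-102\right) = \left(-6 - 4\right) \left(-3\right) + \frac{-11 + 0}{-10 - 11} \left(-102\right) = \left(-10\right) \left(-3\right) + \frac{1}{-21} \left(-11\right) \left(-102\right) = 30 + \left(- \frac{1}{21}\right) \left(-11\right) \left(-102\right) = 30 + \frac{11}{21} \left(-102\right) = 30 - \frac{374}{7} = - \frac{164}{7}$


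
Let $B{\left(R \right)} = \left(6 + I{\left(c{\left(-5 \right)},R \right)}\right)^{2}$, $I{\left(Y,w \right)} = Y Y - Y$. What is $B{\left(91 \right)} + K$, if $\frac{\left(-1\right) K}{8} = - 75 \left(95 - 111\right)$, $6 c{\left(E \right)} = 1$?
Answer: $- \frac{12397079}{1296} \approx -9565.6$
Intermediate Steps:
$c{\left(E \right)} = \frac{1}{6}$ ($c{\left(E \right)} = \frac{1}{6} \cdot 1 = \frac{1}{6}$)
$I{\left(Y,w \right)} = Y^{2} - Y$
$B{\left(R \right)} = \frac{44521}{1296}$ ($B{\left(R \right)} = \left(6 + \frac{-1 + \frac{1}{6}}{6}\right)^{2} = \left(6 + \frac{1}{6} \left(- \frac{5}{6}\right)\right)^{2} = \left(6 - \frac{5}{36}\right)^{2} = \left(\frac{211}{36}\right)^{2} = \frac{44521}{1296}$)
$K = -9600$ ($K = - 8 \left(- 75 \left(95 - 111\right)\right) = - 8 \left(\left(-75\right) \left(-16\right)\right) = \left(-8\right) 1200 = -9600$)
$B{\left(91 \right)} + K = \frac{44521}{1296} - 9600 = - \frac{12397079}{1296}$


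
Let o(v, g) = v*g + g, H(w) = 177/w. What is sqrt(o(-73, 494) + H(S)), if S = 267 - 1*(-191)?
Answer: I*sqrt(7460804886)/458 ≈ 188.59*I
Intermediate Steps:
S = 458 (S = 267 + 191 = 458)
o(v, g) = g + g*v (o(v, g) = g*v + g = g + g*v)
sqrt(o(-73, 494) + H(S)) = sqrt(494*(1 - 73) + 177/458) = sqrt(494*(-72) + 177*(1/458)) = sqrt(-35568 + 177/458) = sqrt(-16289967/458) = I*sqrt(7460804886)/458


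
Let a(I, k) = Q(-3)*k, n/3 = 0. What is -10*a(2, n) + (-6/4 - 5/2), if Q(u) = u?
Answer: -4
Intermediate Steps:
n = 0 (n = 3*0 = 0)
a(I, k) = -3*k
-10*a(2, n) + (-6/4 - 5/2) = -(-30)*0 + (-6/4 - 5/2) = -10*0 + (-6*1/4 - 5*1/2) = 0 + (-3/2 - 5/2) = 0 - 4 = -4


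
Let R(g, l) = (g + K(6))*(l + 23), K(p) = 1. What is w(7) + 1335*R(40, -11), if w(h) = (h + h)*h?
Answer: 656918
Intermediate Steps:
R(g, l) = (1 + g)*(23 + l) (R(g, l) = (g + 1)*(l + 23) = (1 + g)*(23 + l))
w(h) = 2*h² (w(h) = (2*h)*h = 2*h²)
w(7) + 1335*R(40, -11) = 2*7² + 1335*(23 - 11 + 23*40 + 40*(-11)) = 2*49 + 1335*(23 - 11 + 920 - 440) = 98 + 1335*492 = 98 + 656820 = 656918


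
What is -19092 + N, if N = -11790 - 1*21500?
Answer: -52382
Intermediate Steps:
N = -33290 (N = -11790 - 21500 = -33290)
-19092 + N = -19092 - 33290 = -52382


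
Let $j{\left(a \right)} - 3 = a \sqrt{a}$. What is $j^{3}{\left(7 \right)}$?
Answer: $3114 + 2590 \sqrt{7} \approx 9966.5$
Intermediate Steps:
$j{\left(a \right)} = 3 + a^{\frac{3}{2}}$ ($j{\left(a \right)} = 3 + a \sqrt{a} = 3 + a^{\frac{3}{2}}$)
$j^{3}{\left(7 \right)} = \left(3 + 7^{\frac{3}{2}}\right)^{3} = \left(3 + 7 \sqrt{7}\right)^{3}$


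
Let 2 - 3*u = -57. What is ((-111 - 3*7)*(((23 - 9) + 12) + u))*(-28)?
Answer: 168784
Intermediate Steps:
u = 59/3 (u = ⅔ - ⅓*(-57) = ⅔ + 19 = 59/3 ≈ 19.667)
((-111 - 3*7)*(((23 - 9) + 12) + u))*(-28) = ((-111 - 3*7)*(((23 - 9) + 12) + 59/3))*(-28) = ((-111 - 21)*((14 + 12) + 59/3))*(-28) = -132*(26 + 59/3)*(-28) = -132*137/3*(-28) = -6028*(-28) = 168784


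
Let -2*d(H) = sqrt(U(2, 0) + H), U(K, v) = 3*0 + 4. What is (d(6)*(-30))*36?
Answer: 540*sqrt(10) ≈ 1707.6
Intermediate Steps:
U(K, v) = 4 (U(K, v) = 0 + 4 = 4)
d(H) = -sqrt(4 + H)/2
(d(6)*(-30))*36 = (-sqrt(4 + 6)/2*(-30))*36 = (-sqrt(10)/2*(-30))*36 = (15*sqrt(10))*36 = 540*sqrt(10)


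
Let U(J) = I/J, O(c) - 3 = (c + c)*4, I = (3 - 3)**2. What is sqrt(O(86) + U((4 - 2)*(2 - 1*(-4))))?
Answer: sqrt(691) ≈ 26.287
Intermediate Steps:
I = 0 (I = 0**2 = 0)
O(c) = 3 + 8*c (O(c) = 3 + (c + c)*4 = 3 + (2*c)*4 = 3 + 8*c)
U(J) = 0 (U(J) = 0/J = 0)
sqrt(O(86) + U((4 - 2)*(2 - 1*(-4)))) = sqrt((3 + 8*86) + 0) = sqrt((3 + 688) + 0) = sqrt(691 + 0) = sqrt(691)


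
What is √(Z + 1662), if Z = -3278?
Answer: 4*I*√101 ≈ 40.2*I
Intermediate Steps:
√(Z + 1662) = √(-3278 + 1662) = √(-1616) = 4*I*√101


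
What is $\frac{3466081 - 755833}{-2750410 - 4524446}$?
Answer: $- \frac{112927}{303119} \approx -0.37255$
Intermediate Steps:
$\frac{3466081 - 755833}{-2750410 - 4524446} = \frac{2710248}{-7274856} = 2710248 \left(- \frac{1}{7274856}\right) = - \frac{112927}{303119}$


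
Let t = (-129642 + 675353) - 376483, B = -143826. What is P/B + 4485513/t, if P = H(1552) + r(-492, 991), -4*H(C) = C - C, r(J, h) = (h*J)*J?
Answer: -6658366189989/4056564388 ≈ -1641.4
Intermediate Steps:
r(J, h) = h*J² (r(J, h) = (J*h)*J = h*J²)
H(C) = 0 (H(C) = -(C - C)/4 = -¼*0 = 0)
P = 239885424 (P = 0 + 991*(-492)² = 0 + 991*242064 = 0 + 239885424 = 239885424)
t = 169228 (t = 545711 - 376483 = 169228)
P/B + 4485513/t = 239885424/(-143826) + 4485513/169228 = 239885424*(-1/143826) + 4485513*(1/169228) = -39980904/23971 + 4485513/169228 = -6658366189989/4056564388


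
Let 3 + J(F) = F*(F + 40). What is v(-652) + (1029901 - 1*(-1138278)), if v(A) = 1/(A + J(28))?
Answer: 2708055572/1249 ≈ 2.1682e+6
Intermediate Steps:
J(F) = -3 + F*(40 + F) (J(F) = -3 + F*(F + 40) = -3 + F*(40 + F))
v(A) = 1/(1901 + A) (v(A) = 1/(A + (-3 + 28² + 40*28)) = 1/(A + (-3 + 784 + 1120)) = 1/(A + 1901) = 1/(1901 + A))
v(-652) + (1029901 - 1*(-1138278)) = 1/(1901 - 652) + (1029901 - 1*(-1138278)) = 1/1249 + (1029901 + 1138278) = 1/1249 + 2168179 = 2708055572/1249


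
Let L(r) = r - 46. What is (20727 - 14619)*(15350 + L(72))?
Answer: 93916608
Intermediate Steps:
L(r) = -46 + r
(20727 - 14619)*(15350 + L(72)) = (20727 - 14619)*(15350 + (-46 + 72)) = 6108*(15350 + 26) = 6108*15376 = 93916608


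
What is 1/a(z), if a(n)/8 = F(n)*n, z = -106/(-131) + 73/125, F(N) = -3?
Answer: -16375/547512 ≈ -0.029908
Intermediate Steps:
z = 22813/16375 (z = -106*(-1/131) + 73*(1/125) = 106/131 + 73/125 = 22813/16375 ≈ 1.3932)
a(n) = -24*n (a(n) = 8*(-3*n) = -24*n)
1/a(z) = 1/(-24*22813/16375) = 1/(-547512/16375) = -16375/547512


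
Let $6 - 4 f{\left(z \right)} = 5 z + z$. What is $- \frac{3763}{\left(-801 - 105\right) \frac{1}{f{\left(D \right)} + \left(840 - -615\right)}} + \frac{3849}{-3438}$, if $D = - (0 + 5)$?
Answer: $\frac{1052031379}{173046} \approx 6079.5$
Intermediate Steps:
$D = -5$ ($D = \left(-1\right) 5 = -5$)
$f{\left(z \right)} = \frac{3}{2} - \frac{3 z}{2}$ ($f{\left(z \right)} = \frac{3}{2} - \frac{5 z + z}{4} = \frac{3}{2} - \frac{6 z}{4} = \frac{3}{2} - \frac{3 z}{2}$)
$- \frac{3763}{\left(-801 - 105\right) \frac{1}{f{\left(D \right)} + \left(840 - -615\right)}} + \frac{3849}{-3438} = - \frac{3763}{\left(-801 - 105\right) \frac{1}{\left(\frac{3}{2} - - \frac{15}{2}\right) + \left(840 - -615\right)}} + \frac{3849}{-3438} = - \frac{3763}{\left(-906\right) \frac{1}{\left(\frac{3}{2} + \frac{15}{2}\right) + \left(840 + 615\right)}} + 3849 \left(- \frac{1}{3438}\right) = - \frac{3763}{\left(-906\right) \frac{1}{9 + 1455}} - \frac{1283}{1146} = - \frac{3763}{\left(-906\right) \frac{1}{1464}} - \frac{1283}{1146} = - \frac{3763}{- \frac{151}{244}} - \frac{1283}{1146} = \left(-3763\right) \left(- \frac{244}{151}\right) - \frac{1283}{1146} = \frac{918172}{151} - \frac{1283}{1146} = \frac{1052031379}{173046}$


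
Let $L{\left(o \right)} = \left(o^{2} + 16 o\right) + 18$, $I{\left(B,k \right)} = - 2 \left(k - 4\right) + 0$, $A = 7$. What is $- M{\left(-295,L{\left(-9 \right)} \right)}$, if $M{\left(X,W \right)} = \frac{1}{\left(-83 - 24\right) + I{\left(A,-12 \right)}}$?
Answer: $\frac{1}{75} \approx 0.013333$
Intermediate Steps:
$I{\left(B,k \right)} = 8 - 2 k$ ($I{\left(B,k \right)} = - 2 \left(-4 + k\right) + 0 = \left(8 - 2 k\right) + 0 = 8 - 2 k$)
$L{\left(o \right)} = 18 + o^{2} + 16 o$
$M{\left(X,W \right)} = - \frac{1}{75}$ ($M{\left(X,W \right)} = \frac{1}{\left(-83 - 24\right) + \left(8 - -24\right)} = \frac{1}{\left(-83 - 24\right) + \left(8 + 24\right)} = \frac{1}{-107 + 32} = \frac{1}{-75} = - \frac{1}{75}$)
$- M{\left(-295,L{\left(-9 \right)} \right)} = \left(-1\right) \left(- \frac{1}{75}\right) = \frac{1}{75}$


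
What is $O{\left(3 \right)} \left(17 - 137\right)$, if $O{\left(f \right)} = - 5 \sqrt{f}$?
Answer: $600 \sqrt{3} \approx 1039.2$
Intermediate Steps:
$O{\left(3 \right)} \left(17 - 137\right) = - 5 \sqrt{3} \left(17 - 137\right) = - 5 \sqrt{3} \left(-120\right) = 600 \sqrt{3}$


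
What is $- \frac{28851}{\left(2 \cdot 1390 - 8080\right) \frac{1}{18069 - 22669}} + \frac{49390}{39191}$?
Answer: $- \frac{52009561216}{2077123} \approx -25039.0$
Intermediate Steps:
$- \frac{28851}{\left(2 \cdot 1390 - 8080\right) \frac{1}{18069 - 22669}} + \frac{49390}{39191} = - \frac{28851}{\left(2780 - 8080\right) \frac{1}{-4600}} + 49390 \cdot \frac{1}{39191} = - \frac{28851}{\left(-5300\right) \left(- \frac{1}{4600}\right)} + \frac{49390}{39191} = - \frac{28851}{\frac{53}{46}} + \frac{49390}{39191} = \left(-28851\right) \frac{46}{53} + \frac{49390}{39191} = - \frac{1327146}{53} + \frac{49390}{39191} = - \frac{52009561216}{2077123}$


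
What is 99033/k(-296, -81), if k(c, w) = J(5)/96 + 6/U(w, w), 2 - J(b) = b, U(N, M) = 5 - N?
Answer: 136269408/53 ≈ 2.5711e+6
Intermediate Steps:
J(b) = 2 - b
k(c, w) = -1/32 + 6/(5 - w) (k(c, w) = (2 - 1*5)/96 + 6/(5 - w) = (2 - 5)*(1/96) + 6/(5 - w) = -3*1/96 + 6/(5 - w) = -1/32 + 6/(5 - w))
99033/k(-296, -81) = 99033/(((-187 - 1*(-81))/(32*(-5 - 81)))) = 99033/(((1/32)*(-187 + 81)/(-86))) = 99033/(((1/32)*(-1/86)*(-106))) = 99033/(53/1376) = 99033*(1376/53) = 136269408/53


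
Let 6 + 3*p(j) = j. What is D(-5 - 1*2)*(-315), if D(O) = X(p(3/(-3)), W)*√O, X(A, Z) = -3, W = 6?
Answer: 945*I*√7 ≈ 2500.2*I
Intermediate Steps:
p(j) = -2 + j/3
D(O) = -3*√O
D(-5 - 1*2)*(-315) = -3*√(-5 - 1*2)*(-315) = -3*√(-5 - 2)*(-315) = -3*I*√7*(-315) = 945*I*√7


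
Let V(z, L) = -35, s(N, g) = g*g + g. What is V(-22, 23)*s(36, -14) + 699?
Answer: -5671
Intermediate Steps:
s(N, g) = g + g**2 (s(N, g) = g**2 + g = g + g**2)
V(-22, 23)*s(36, -14) + 699 = -(-490)*(1 - 14) + 699 = -(-490)*(-13) + 699 = -35*182 + 699 = -6370 + 699 = -5671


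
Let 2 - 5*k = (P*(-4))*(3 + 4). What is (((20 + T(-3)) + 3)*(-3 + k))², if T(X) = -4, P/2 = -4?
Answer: 20277009/25 ≈ 8.1108e+5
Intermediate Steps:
P = -8 (P = 2*(-4) = -8)
k = -222/5 (k = ⅖ - (-8*(-4))*(3 + 4)/5 = ⅖ - 32*7/5 = ⅖ - ⅕*224 = ⅖ - 224/5 = -222/5 ≈ -44.400)
(((20 + T(-3)) + 3)*(-3 + k))² = (((20 - 4) + 3)*(-3 - 222/5))² = ((16 + 3)*(-237/5))² = (19*(-237/5))² = (-4503/5)² = 20277009/25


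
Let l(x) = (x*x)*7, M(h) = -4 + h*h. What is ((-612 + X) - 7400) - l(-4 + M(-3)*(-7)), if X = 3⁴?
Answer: -18578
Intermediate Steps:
M(h) = -4 + h²
X = 81
l(x) = 7*x² (l(x) = x²*7 = 7*x²)
((-612 + X) - 7400) - l(-4 + M(-3)*(-7)) = ((-612 + 81) - 7400) - 7*(-4 + (-4 + (-3)²)*(-7))² = (-531 - 7400) - 7*(-4 + (-4 + 9)*(-7))² = -7931 - 7*(-4 + 5*(-7))² = -7931 - 7*(-4 - 35)² = -7931 - 7*(-39)² = -7931 - 7*1521 = -7931 - 1*10647 = -7931 - 10647 = -18578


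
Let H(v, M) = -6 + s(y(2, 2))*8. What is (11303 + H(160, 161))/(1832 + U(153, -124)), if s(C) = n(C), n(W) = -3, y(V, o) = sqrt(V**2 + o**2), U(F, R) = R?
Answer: 11273/1708 ≈ 6.6001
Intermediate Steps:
s(C) = -3
H(v, M) = -30 (H(v, M) = -6 - 3*8 = -6 - 24 = -30)
(11303 + H(160, 161))/(1832 + U(153, -124)) = (11303 - 30)/(1832 - 124) = 11273/1708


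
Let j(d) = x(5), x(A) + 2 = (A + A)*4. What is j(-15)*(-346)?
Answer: -13148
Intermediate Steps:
x(A) = -2 + 8*A (x(A) = -2 + (A + A)*4 = -2 + (2*A)*4 = -2 + 8*A)
j(d) = 38 (j(d) = -2 + 8*5 = -2 + 40 = 38)
j(-15)*(-346) = 38*(-346) = -13148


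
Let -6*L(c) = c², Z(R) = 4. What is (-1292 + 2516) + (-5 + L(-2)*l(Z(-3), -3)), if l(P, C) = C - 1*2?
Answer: 3667/3 ≈ 1222.3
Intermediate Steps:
L(c) = -c²/6
l(P, C) = -2 + C (l(P, C) = C - 2 = -2 + C)
(-1292 + 2516) + (-5 + L(-2)*l(Z(-3), -3)) = (-1292 + 2516) + (-5 + (-⅙*(-2)²)*(-2 - 3)) = 1224 + (-5 - ⅙*4*(-5)) = 1224 + (-5 - ⅔*(-5)) = 1224 + (-5 + 10/3) = 1224 - 5/3 = 3667/3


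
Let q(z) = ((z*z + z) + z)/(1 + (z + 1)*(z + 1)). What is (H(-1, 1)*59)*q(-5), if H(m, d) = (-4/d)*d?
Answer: -3540/17 ≈ -208.24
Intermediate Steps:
q(z) = (z² + 2*z)/(1 + (1 + z)²) (q(z) = ((z² + z) + z)/(1 + (1 + z)*(1 + z)) = ((z + z²) + z)/(1 + (1 + z)²) = (z² + 2*z)/(1 + (1 + z)²))
H(m, d) = -4
(H(-1, 1)*59)*q(-5) = (-4*59)*(-5*(2 - 5)/(1 + (1 - 5)²)) = -(-1180)*(-3)/(1 + (-4)²) = -(-1180)*(-3)/(1 + 16) = -(-1180)*(-3)/17 = -236*15/17 = -3540/17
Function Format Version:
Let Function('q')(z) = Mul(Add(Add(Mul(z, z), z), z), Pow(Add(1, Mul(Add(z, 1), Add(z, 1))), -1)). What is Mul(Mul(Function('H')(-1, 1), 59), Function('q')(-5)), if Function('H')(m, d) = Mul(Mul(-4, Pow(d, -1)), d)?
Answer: Rational(-3540, 17) ≈ -208.24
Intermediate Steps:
Function('q')(z) = Mul(Pow(Add(1, Pow(Add(1, z), 2)), -1), Add(Pow(z, 2), Mul(2, z))) (Function('q')(z) = Mul(Add(Add(Pow(z, 2), z), z), Pow(Add(1, Mul(Add(1, z), Add(1, z))), -1)) = Mul(Add(Add(z, Pow(z, 2)), z), Pow(Add(1, Pow(Add(1, z), 2)), -1)) = Mul(Add(Pow(z, 2), Mul(2, z)), Pow(Add(1, Pow(Add(1, z), 2)), -1)) = Mul(Pow(Add(1, Pow(Add(1, z), 2)), -1), Add(Pow(z, 2), Mul(2, z))))
Function('H')(m, d) = -4
Mul(Mul(Function('H')(-1, 1), 59), Function('q')(-5)) = Mul(Mul(-4, 59), Mul(-5, Pow(Add(1, Pow(Add(1, -5), 2)), -1), Add(2, -5))) = Mul(-236, Mul(-5, Pow(Add(1, Pow(-4, 2)), -1), -3)) = Mul(-236, Mul(-5, Pow(Add(1, 16), -1), -3)) = Mul(-236, Mul(-5, Pow(17, -1), -3)) = Mul(-236, Mul(-5, Rational(1, 17), -3)) = Mul(-236, Rational(15, 17)) = Rational(-3540, 17)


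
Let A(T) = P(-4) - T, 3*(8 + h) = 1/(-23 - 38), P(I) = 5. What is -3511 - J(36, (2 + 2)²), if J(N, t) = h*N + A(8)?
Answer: -196408/61 ≈ -3219.8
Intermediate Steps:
h = -1465/183 (h = -8 + 1/(3*(-23 - 38)) = -8 + (⅓)/(-61) = -8 + (⅓)*(-1/61) = -8 - 1/183 = -1465/183 ≈ -8.0055)
A(T) = 5 - T
J(N, t) = -3 - 1465*N/183 (J(N, t) = -1465*N/183 + (5 - 1*8) = -1465*N/183 + (5 - 8) = -1465*N/183 - 3 = -3 - 1465*N/183)
-3511 - J(36, (2 + 2)²) = -3511 - (-3 - 1465/183*36) = -3511 - (-3 - 17580/61) = -3511 - 1*(-17763/61) = -3511 + 17763/61 = -196408/61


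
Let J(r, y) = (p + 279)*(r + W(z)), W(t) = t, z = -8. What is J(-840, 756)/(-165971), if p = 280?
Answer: 36464/12767 ≈ 2.8561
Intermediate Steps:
J(r, y) = -4472 + 559*r (J(r, y) = (280 + 279)*(r - 8) = 559*(-8 + r) = -4472 + 559*r)
J(-840, 756)/(-165971) = (-4472 + 559*(-840))/(-165971) = (-4472 - 469560)*(-1/165971) = -474032*(-1/165971) = 36464/12767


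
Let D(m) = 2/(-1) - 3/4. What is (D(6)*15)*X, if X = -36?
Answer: 1485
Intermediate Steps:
D(m) = -11/4 (D(m) = 2*(-1) - 3*¼ = -2 - ¾ = -11/4)
(D(6)*15)*X = -11/4*15*(-36) = -165/4*(-36) = 1485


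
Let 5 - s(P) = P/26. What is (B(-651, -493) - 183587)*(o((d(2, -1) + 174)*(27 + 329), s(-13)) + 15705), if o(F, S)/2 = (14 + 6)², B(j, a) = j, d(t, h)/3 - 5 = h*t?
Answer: -3040848190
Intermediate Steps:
d(t, h) = 15 + 3*h*t (d(t, h) = 15 + 3*(h*t) = 15 + 3*h*t)
s(P) = 5 - P/26
o(F, S) = 800 (o(F, S) = 2*(14 + 6)² = 2*20² = 2*400 = 800)
(B(-651, -493) - 183587)*(o((d(2, -1) + 174)*(27 + 329), s(-13)) + 15705) = (-651 - 183587)*(800 + 15705) = -184238*16505 = -3040848190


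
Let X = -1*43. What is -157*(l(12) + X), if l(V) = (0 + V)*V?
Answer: -15857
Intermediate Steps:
l(V) = V² (l(V) = V*V = V²)
X = -43
-157*(l(12) + X) = -157*(12² - 43) = -157*(144 - 43) = -157*101 = -15857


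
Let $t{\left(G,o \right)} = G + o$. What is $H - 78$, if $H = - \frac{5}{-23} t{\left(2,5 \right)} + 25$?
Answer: $- \frac{1184}{23} \approx -51.478$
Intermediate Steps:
$H = \frac{610}{23}$ ($H = - \frac{5}{-23} \left(2 + 5\right) + 25 = \left(-5\right) \left(- \frac{1}{23}\right) 7 + 25 = \frac{5}{23} \cdot 7 + 25 = \frac{35}{23} + 25 = \frac{610}{23} \approx 26.522$)
$H - 78 = \frac{610}{23} - 78 = - \frac{1184}{23}$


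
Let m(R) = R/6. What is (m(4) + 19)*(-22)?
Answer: -1298/3 ≈ -432.67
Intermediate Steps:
m(R) = R/6 (m(R) = R*(1/6) = R/6)
(m(4) + 19)*(-22) = ((1/6)*4 + 19)*(-22) = (2/3 + 19)*(-22) = (59/3)*(-22) = -1298/3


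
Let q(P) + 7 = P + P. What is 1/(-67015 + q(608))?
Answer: -1/65806 ≈ -1.5196e-5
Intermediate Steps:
q(P) = -7 + 2*P (q(P) = -7 + (P + P) = -7 + 2*P)
1/(-67015 + q(608)) = 1/(-67015 + (-7 + 2*608)) = 1/(-67015 + (-7 + 1216)) = 1/(-67015 + 1209) = 1/(-65806) = -1/65806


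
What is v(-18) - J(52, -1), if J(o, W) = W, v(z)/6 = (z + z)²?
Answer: 7777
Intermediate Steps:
v(z) = 24*z² (v(z) = 6*(z + z)² = 6*(2*z)² = 6*(4*z²) = 24*z²)
v(-18) - J(52, -1) = 24*(-18)² - 1*(-1) = 24*324 + 1 = 7776 + 1 = 7777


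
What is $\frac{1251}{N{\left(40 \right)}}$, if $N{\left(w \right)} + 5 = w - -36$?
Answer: $\frac{1251}{71} \approx 17.62$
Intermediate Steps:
$N{\left(w \right)} = 31 + w$ ($N{\left(w \right)} = -5 + \left(w - -36\right) = -5 + \left(w + 36\right) = -5 + \left(36 + w\right) = 31 + w$)
$\frac{1251}{N{\left(40 \right)}} = \frac{1251}{31 + 40} = \frac{1251}{71}$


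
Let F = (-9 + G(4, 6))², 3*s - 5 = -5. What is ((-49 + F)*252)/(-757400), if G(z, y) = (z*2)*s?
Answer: -144/13525 ≈ -0.010647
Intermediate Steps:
s = 0 (s = 5/3 + (⅓)*(-5) = 5/3 - 5/3 = 0)
G(z, y) = 0 (G(z, y) = (z*2)*0 = (2*z)*0 = 0)
F = 81 (F = (-9 + 0)² = (-9)² = 81)
((-49 + F)*252)/(-757400) = ((-49 + 81)*252)/(-757400) = (32*252)*(-1/757400) = 8064*(-1/757400) = -144/13525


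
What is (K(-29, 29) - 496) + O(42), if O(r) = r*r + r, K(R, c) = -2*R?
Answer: 1368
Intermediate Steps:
O(r) = r + r² (O(r) = r² + r = r + r²)
(K(-29, 29) - 496) + O(42) = (-2*(-29) - 496) + 42*(1 + 42) = (58 - 496) + 42*43 = -438 + 1806 = 1368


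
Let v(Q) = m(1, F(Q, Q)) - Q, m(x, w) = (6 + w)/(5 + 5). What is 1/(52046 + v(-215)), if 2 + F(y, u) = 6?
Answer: 1/52262 ≈ 1.9134e-5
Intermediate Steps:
F(y, u) = 4 (F(y, u) = -2 + 6 = 4)
m(x, w) = ⅗ + w/10 (m(x, w) = (6 + w)/10 = (6 + w)*(⅒) = ⅗ + w/10)
v(Q) = 1 - Q (v(Q) = (⅗ + (⅒)*4) - Q = (⅗ + ⅖) - Q = 1 - Q)
1/(52046 + v(-215)) = 1/(52046 + (1 - 1*(-215))) = 1/(52046 + (1 + 215)) = 1/(52046 + 216) = 1/52262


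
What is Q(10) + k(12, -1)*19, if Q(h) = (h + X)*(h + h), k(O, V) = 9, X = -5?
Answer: 271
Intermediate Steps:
Q(h) = 2*h*(-5 + h) (Q(h) = (h - 5)*(h + h) = (-5 + h)*(2*h) = 2*h*(-5 + h))
Q(10) + k(12, -1)*19 = 2*10*(-5 + 10) + 9*19 = 2*10*5 + 171 = 100 + 171 = 271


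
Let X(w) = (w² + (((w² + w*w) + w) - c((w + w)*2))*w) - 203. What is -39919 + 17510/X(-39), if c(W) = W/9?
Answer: -929916607/23295 ≈ -39919.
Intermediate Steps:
c(W) = W/9 (c(W) = W*(⅑) = W/9)
X(w) = -203 + w² + w*(2*w² + 5*w/9) (X(w) = (w² + (((w² + w*w) + w) - (w + w)*2/9)*w) - 203 = (w² + (((w² + w²) + w) - (2*w)*2/9)*w) - 203 = (w² + ((2*w² + w) - 4*w/9)*w) - 203 = (w² + ((w + 2*w²) - 4*w/9)*w) - 203 = (w² + (2*w² + 5*w/9)*w) - 203 = (w² + w*(2*w² + 5*w/9)) - 203 = -203 + w² + w*(2*w² + 5*w/9))
-39919 + 17510/X(-39) = -39919 + 17510/(-203 + 2*(-39)³ + (14/9)*(-39)²) = -39919 + 17510/(-203 + 2*(-59319) + (14/9)*1521) = -39919 + 17510/(-203 - 118638 + 2366) = -39919 + 17510/(-116475) = -39919 + 17510*(-1/116475) = -39919 - 3502/23295 = -929916607/23295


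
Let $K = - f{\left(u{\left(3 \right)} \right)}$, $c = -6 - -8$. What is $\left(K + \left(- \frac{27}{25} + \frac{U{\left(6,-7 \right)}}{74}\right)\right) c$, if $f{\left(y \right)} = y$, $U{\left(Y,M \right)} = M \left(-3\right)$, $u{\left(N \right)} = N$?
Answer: $- \frac{7023}{925} \approx -7.5924$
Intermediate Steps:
$U{\left(Y,M \right)} = - 3 M$
$c = 2$ ($c = -6 + 8 = 2$)
$K = -3$ ($K = \left(-1\right) 3 = -3$)
$\left(K + \left(- \frac{27}{25} + \frac{U{\left(6,-7 \right)}}{74}\right)\right) c = \left(-3 - \left(\frac{27}{25} - \frac{\left(-3\right) \left(-7\right)}{74}\right)\right) 2 = \left(-3 + \left(\left(-27\right) \frac{1}{25} + 21 \cdot \frac{1}{74}\right)\right) 2 = \left(-3 + \left(- \frac{27}{25} + \frac{21}{74}\right)\right) 2 = \left(-3 - \frac{1473}{1850}\right) 2 = \left(- \frac{7023}{1850}\right) 2 = - \frac{7023}{925}$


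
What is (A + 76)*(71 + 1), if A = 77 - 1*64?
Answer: 6408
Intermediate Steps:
A = 13 (A = 77 - 64 = 13)
(A + 76)*(71 + 1) = (13 + 76)*(71 + 1) = 89*72 = 6408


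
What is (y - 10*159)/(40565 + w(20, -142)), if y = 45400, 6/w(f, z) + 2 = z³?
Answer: 10453394575/9679113237 ≈ 1.0800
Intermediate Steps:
w(f, z) = 6/(-2 + z³)
(y - 10*159)/(40565 + w(20, -142)) = (45400 - 10*159)/(40565 + 6/(-2 + (-142)³)) = (45400 - 1590)/(40565 + 6/(-2 - 2863288)) = 43810/(40565 + 6/(-2863290)) = 43810/(40565 + 6*(-1/2863290)) = 43810/(40565 - 1/477215) = 43810/(19358226474/477215) = 43810*(477215/19358226474) = 10453394575/9679113237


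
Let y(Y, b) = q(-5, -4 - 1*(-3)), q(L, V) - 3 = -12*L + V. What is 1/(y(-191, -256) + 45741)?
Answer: 1/45803 ≈ 2.1833e-5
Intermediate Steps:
q(L, V) = 3 + V - 12*L (q(L, V) = 3 + (-12*L + V) = 3 + (V - 12*L) = 3 + V - 12*L)
y(Y, b) = 62 (y(Y, b) = 3 + (-4 - 1*(-3)) - 12*(-5) = 3 + (-4 + 3) + 60 = 3 - 1 + 60 = 62)
1/(y(-191, -256) + 45741) = 1/(62 + 45741) = 1/45803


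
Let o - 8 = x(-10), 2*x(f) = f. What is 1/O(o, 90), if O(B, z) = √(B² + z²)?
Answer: √901/2703 ≈ 0.011105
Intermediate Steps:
x(f) = f/2
o = 3 (o = 8 + (½)*(-10) = 8 - 5 = 3)
1/O(o, 90) = 1/(√(3² + 90²)) = 1/(√(9 + 8100)) = 1/(√8109) = 1/(3*√901) = √901/2703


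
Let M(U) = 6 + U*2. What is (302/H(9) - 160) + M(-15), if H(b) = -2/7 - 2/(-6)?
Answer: 6158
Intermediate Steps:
M(U) = 6 + 2*U
H(b) = 1/21 (H(b) = -2*⅐ - 2*(-⅙) = -2/7 + ⅓ = 1/21)
(302/H(9) - 160) + M(-15) = (302/(1/21) - 160) + (6 + 2*(-15)) = (302*21 - 160) + (6 - 30) = (6342 - 160) - 24 = 6182 - 24 = 6158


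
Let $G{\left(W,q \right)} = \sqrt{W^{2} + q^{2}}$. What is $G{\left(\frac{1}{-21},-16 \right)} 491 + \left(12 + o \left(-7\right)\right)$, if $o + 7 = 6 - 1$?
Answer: $26 + \frac{491 \sqrt{112897}}{21} \approx 7882.0$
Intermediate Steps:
$o = -2$ ($o = -7 + \left(6 - 1\right) = -7 + 5 = -2$)
$G{\left(\frac{1}{-21},-16 \right)} 491 + \left(12 + o \left(-7\right)\right) = \sqrt{\left(\frac{1}{-21}\right)^{2} + \left(-16\right)^{2}} \cdot 491 + \left(12 - -14\right) = \sqrt{\left(- \frac{1}{21}\right)^{2} + 256} \cdot 491 + \left(12 + 14\right) = \sqrt{\frac{1}{441} + 256} \cdot 491 + 26 = \sqrt{\frac{112897}{441}} \cdot 491 + 26 = \frac{\sqrt{112897}}{21} \cdot 491 + 26 = \frac{491 \sqrt{112897}}{21} + 26 = 26 + \frac{491 \sqrt{112897}}{21}$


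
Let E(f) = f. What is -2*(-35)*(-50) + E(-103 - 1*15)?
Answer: -3618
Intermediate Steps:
-2*(-35)*(-50) + E(-103 - 1*15) = -2*(-35)*(-50) + (-103 - 1*15) = 70*(-50) + (-103 - 15) = -3500 - 118 = -3618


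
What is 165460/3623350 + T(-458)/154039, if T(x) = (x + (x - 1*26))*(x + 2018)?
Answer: -529909799906/55813721065 ≈ -9.4943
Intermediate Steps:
T(x) = (-26 + 2*x)*(2018 + x) (T(x) = (x + (x - 26))*(2018 + x) = (x + (-26 + x))*(2018 + x) = (-26 + 2*x)*(2018 + x))
165460/3623350 + T(-458)/154039 = 165460/3623350 + (-52468 + 2*(-458)**2 + 4010*(-458))/154039 = 165460*(1/3623350) + (-52468 + 2*209764 - 1836580)*(1/154039) = 16546/362335 + (-52468 + 419528 - 1836580)*(1/154039) = 16546/362335 - 1469520*1/154039 = 16546/362335 - 1469520/154039 = -529909799906/55813721065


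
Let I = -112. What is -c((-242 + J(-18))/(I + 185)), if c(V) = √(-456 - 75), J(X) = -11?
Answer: -3*I*√59 ≈ -23.043*I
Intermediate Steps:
c(V) = 3*I*√59 (c(V) = √(-531) = 3*I*√59)
-c((-242 + J(-18))/(I + 185)) = -3*I*√59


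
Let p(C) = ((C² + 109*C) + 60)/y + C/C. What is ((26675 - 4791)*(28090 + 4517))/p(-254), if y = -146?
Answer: -4340893827/1531 ≈ -2.8353e+6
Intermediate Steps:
p(C) = 43/73 - 109*C/146 - C²/146 (p(C) = ((C² + 109*C) + 60)/(-146) + C/C = (60 + C² + 109*C)*(-1/146) + 1 = (-30/73 - 109*C/146 - C²/146) + 1 = 43/73 - 109*C/146 - C²/146)
((26675 - 4791)*(28090 + 4517))/p(-254) = ((26675 - 4791)*(28090 + 4517))/(43/73 - 109/146*(-254) - 1/146*(-254)²) = (21884*32607)/(43/73 + 13843/73 - 1/146*64516) = 713571588/(43/73 + 13843/73 - 32258/73) = 713571588/(-18372/73) = 713571588*(-73/18372) = -4340893827/1531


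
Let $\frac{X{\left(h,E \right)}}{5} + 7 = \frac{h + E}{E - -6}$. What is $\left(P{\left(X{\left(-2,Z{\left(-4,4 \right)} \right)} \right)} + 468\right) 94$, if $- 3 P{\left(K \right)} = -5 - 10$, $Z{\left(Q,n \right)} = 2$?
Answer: $44462$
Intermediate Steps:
$X{\left(h,E \right)} = -35 + \frac{5 \left(E + h\right)}{6 + E}$ ($X{\left(h,E \right)} = -35 + 5 \frac{h + E}{E - -6} = -35 + 5 \frac{E + h}{E + 6} = -35 + 5 \frac{E + h}{6 + E} = -35 + \frac{5 \left(E + h\right)}{6 + E}$)
$P{\left(K \right)} = 5$ ($P{\left(K \right)} = - \frac{-5 - 10}{3} = \left(- \frac{1}{3}\right) \left(-15\right) = 5$)
$\left(P{\left(X{\left(-2,Z{\left(-4,4 \right)} \right)} \right)} + 468\right) 94 = \left(5 + 468\right) 94 = 473 \cdot 94 = 44462$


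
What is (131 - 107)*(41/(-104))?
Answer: -123/13 ≈ -9.4615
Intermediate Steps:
(131 - 107)*(41/(-104)) = 24*(41*(-1/104)) = 24*(-41/104) = -123/13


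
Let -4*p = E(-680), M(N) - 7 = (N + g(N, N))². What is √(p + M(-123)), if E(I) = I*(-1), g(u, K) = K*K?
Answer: √225179873 ≈ 15006.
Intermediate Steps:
g(u, K) = K²
E(I) = -I
M(N) = 7 + (N + N²)²
p = -170 (p = -(-1)*(-680)/4 = -¼*680 = -170)
√(p + M(-123)) = √(-170 + (7 + (-123)²*(1 - 123)²)) = √(-170 + (7 + 15129*(-122)²)) = √(-170 + (7 + 15129*14884)) = √(-170 + (7 + 225180036)) = √(-170 + 225180043) = √225179873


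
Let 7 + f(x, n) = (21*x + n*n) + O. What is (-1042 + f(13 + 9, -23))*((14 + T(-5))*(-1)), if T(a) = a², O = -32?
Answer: 3510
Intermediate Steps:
f(x, n) = -39 + n² + 21*x (f(x, n) = -7 + ((21*x + n*n) - 32) = -7 + ((21*x + n²) - 32) = -7 + ((n² + 21*x) - 32) = -7 + (-32 + n² + 21*x) = -39 + n² + 21*x)
(-1042 + f(13 + 9, -23))*((14 + T(-5))*(-1)) = (-1042 + (-39 + (-23)² + 21*(13 + 9)))*((14 + (-5)²)*(-1)) = (-1042 + (-39 + 529 + 21*22))*((14 + 25)*(-1)) = (-1042 + (-39 + 529 + 462))*(39*(-1)) = (-1042 + 952)*(-39) = -90*(-39) = 3510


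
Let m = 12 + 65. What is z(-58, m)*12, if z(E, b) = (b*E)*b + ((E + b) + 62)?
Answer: -4125612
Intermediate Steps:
m = 77
z(E, b) = 62 + E + b + E*b**2 (z(E, b) = (E*b)*b + (62 + E + b) = E*b**2 + (62 + E + b) = 62 + E + b + E*b**2)
z(-58, m)*12 = (62 - 58 + 77 - 58*77**2)*12 = (62 - 58 + 77 - 58*5929)*12 = (62 - 58 + 77 - 343882)*12 = -343801*12 = -4125612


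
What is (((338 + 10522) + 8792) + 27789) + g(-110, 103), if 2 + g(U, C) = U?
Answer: 47329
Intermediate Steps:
g(U, C) = -2 + U
(((338 + 10522) + 8792) + 27789) + g(-110, 103) = (((338 + 10522) + 8792) + 27789) + (-2 - 110) = ((10860 + 8792) + 27789) - 112 = (19652 + 27789) - 112 = 47441 - 112 = 47329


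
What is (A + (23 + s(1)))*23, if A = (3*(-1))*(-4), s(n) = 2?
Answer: 851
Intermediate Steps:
A = 12 (A = -3*(-4) = 12)
(A + (23 + s(1)))*23 = (12 + (23 + 2))*23 = (12 + 25)*23 = 37*23 = 851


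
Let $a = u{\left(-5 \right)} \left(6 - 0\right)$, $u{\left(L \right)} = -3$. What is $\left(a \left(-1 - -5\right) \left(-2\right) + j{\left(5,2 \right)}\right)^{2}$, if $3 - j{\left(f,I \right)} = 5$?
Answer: $20164$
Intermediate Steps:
$j{\left(f,I \right)} = -2$ ($j{\left(f,I \right)} = 3 - 5 = -2$)
$a = -18$ ($a = - 3 \left(6 - 0\right) = - 3 \left(6 + 0\right) = \left(-3\right) 6 = -18$)
$\left(a \left(-1 - -5\right) \left(-2\right) + j{\left(5,2 \right)}\right)^{2} = \left(- 18 \left(-1 - -5\right) \left(-2\right) - 2\right)^{2} = \left(- 18 \left(-1 + 5\right) \left(-2\right) - 2\right)^{2} = \left(\left(-18\right) 4 \left(-2\right) - 2\right)^{2} = \left(\left(-72\right) \left(-2\right) - 2\right)^{2} = \left(144 - 2\right)^{2} = 142^{2} = 20164$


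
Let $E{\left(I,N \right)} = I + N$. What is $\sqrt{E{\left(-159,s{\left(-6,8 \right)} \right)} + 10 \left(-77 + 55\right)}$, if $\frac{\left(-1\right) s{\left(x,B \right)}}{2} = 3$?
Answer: $i \sqrt{385} \approx 19.621 i$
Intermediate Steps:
$s{\left(x,B \right)} = -6$ ($s{\left(x,B \right)} = \left(-2\right) 3 = -6$)
$\sqrt{E{\left(-159,s{\left(-6,8 \right)} \right)} + 10 \left(-77 + 55\right)} = \sqrt{\left(-159 - 6\right) + 10 \left(-77 + 55\right)} = \sqrt{-165 + 10 \left(-22\right)} = \sqrt{-165 - 220} = \sqrt{-385} = i \sqrt{385}$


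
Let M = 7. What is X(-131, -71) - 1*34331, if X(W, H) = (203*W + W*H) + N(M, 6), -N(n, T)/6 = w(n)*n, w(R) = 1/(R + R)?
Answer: -51626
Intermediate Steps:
w(R) = 1/(2*R)
N(n, T) = -3 (N(n, T) = -6*1/(2*n)*n = -6*½ = -3)
X(W, H) = -3 + 203*W + H*W (X(W, H) = (203*W + W*H) - 3 = (203*W + H*W) - 3 = -3 + 203*W + H*W)
X(-131, -71) - 1*34331 = (-3 + 203*(-131) - 71*(-131)) - 1*34331 = (-3 - 26593 + 9301) - 34331 = -17295 - 34331 = -51626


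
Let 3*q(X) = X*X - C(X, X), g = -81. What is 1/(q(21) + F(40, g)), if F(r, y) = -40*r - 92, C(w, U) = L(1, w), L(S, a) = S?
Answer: -3/4636 ≈ -0.00064711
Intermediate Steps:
C(w, U) = 1
F(r, y) = -92 - 40*r
q(X) = -⅓ + X²/3 (q(X) = (X*X - 1*1)/3 = (X² - 1)/3 = (-1 + X²)/3 = -⅓ + X²/3)
1/(q(21) + F(40, g)) = 1/((-⅓ + (⅓)*21²) + (-92 - 40*40)) = 1/((-⅓ + (⅓)*441) + (-92 - 1600)) = 1/((-⅓ + 147) - 1692) = 1/(440/3 - 1692) = 1/(-4636/3) = -3/4636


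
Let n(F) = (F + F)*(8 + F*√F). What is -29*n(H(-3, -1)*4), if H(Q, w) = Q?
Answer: 5568 - 16704*I*√3 ≈ 5568.0 - 28932.0*I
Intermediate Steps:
n(F) = 2*F*(8 + F^(3/2)) (n(F) = (2*F)*(8 + F^(3/2)) = 2*F*(8 + F^(3/2)))
-29*n(H(-3, -1)*4) = -29*(2*(-3*4)^(5/2) + 16*(-3*4)) = -29*(2*(-12)^(5/2) + 16*(-12)) = -29*(2*(288*I*√3) - 192) = -29*(576*I*√3 - 192) = -29*(-192 + 576*I*√3) = 5568 - 16704*I*√3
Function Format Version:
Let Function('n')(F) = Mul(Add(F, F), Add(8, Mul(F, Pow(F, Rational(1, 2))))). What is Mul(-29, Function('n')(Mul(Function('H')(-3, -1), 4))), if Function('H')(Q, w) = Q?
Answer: Add(5568, Mul(-16704, I, Pow(3, Rational(1, 2)))) ≈ Add(5568.0, Mul(-28932., I))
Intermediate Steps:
Function('n')(F) = Mul(2, F, Add(8, Pow(F, Rational(3, 2)))) (Function('n')(F) = Mul(Mul(2, F), Add(8, Pow(F, Rational(3, 2)))) = Mul(2, F, Add(8, Pow(F, Rational(3, 2)))))
Mul(-29, Function('n')(Mul(Function('H')(-3, -1), 4))) = Mul(-29, Add(Mul(2, Pow(Mul(-3, 4), Rational(5, 2))), Mul(16, Mul(-3, 4)))) = Mul(-29, Add(Mul(2, Pow(-12, Rational(5, 2))), Mul(16, -12))) = Mul(-29, Add(Mul(2, Mul(288, I, Pow(3, Rational(1, 2)))), -192)) = Mul(-29, Add(Mul(576, I, Pow(3, Rational(1, 2))), -192)) = Mul(-29, Add(-192, Mul(576, I, Pow(3, Rational(1, 2))))) = Add(5568, Mul(-16704, I, Pow(3, Rational(1, 2))))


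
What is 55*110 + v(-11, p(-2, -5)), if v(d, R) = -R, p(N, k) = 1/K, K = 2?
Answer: 12099/2 ≈ 6049.5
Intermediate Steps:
p(N, k) = ½ (p(N, k) = 1/2 = ½)
55*110 + v(-11, p(-2, -5)) = 55*110 - 1*½ = 6050 - ½ = 12099/2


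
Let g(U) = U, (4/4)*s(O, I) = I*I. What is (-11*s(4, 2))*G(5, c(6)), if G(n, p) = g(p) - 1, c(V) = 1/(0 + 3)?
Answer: 88/3 ≈ 29.333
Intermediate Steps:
s(O, I) = I**2 (s(O, I) = I*I = I**2)
c(V) = 1/3
G(n, p) = -1 + p (G(n, p) = p - 1 = -1 + p)
(-11*s(4, 2))*G(5, c(6)) = (-11*2**2)*(-1 + 1/3) = -11*4*(-2/3) = -44*(-2/3) = 88/3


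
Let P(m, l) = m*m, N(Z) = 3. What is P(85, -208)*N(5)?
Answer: 21675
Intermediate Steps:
P(m, l) = m**2
P(85, -208)*N(5) = 85**2*3 = 7225*3 = 21675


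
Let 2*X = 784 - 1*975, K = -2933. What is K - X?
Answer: -5675/2 ≈ -2837.5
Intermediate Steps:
X = -191/2 (X = (784 - 1*975)/2 = (784 - 975)/2 = (½)*(-191) = -191/2 ≈ -95.500)
K - X = -2933 - 1*(-191/2) = -2933 + 191/2 = -5675/2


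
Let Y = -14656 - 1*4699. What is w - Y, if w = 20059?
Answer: 39414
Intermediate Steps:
Y = -19355 (Y = -14656 - 4699 = -19355)
w - Y = 20059 - 1*(-19355) = 20059 + 19355 = 39414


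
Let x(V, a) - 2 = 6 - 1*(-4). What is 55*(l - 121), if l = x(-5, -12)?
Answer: -5995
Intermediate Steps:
x(V, a) = 12 (x(V, a) = 2 + (6 - 1*(-4)) = 2 + (6 + 4) = 2 + 10 = 12)
l = 12
55*(l - 121) = 55*(12 - 121) = 55*(-109) = -5995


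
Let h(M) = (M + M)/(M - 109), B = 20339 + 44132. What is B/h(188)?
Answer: 5093209/376 ≈ 13546.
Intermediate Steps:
B = 64471
h(M) = 2*M/(-109 + M) (h(M) = (2*M)/(-109 + M) = 2*M/(-109 + M))
B/h(188) = 64471/((2*188/(-109 + 188))) = 64471/((2*188/79)) = 64471/((2*188*(1/79))) = 64471/(376/79) = 64471*(79/376) = 5093209/376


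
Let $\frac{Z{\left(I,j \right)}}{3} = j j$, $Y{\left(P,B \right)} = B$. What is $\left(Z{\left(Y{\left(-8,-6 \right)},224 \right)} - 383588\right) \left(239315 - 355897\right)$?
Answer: $27170600920$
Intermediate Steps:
$Z{\left(I,j \right)} = 3 j^{2}$ ($Z{\left(I,j \right)} = 3 j j = 3 j^{2}$)
$\left(Z{\left(Y{\left(-8,-6 \right)},224 \right)} - 383588\right) \left(239315 - 355897\right) = \left(3 \cdot 224^{2} - 383588\right) \left(239315 - 355897\right) = \left(3 \cdot 50176 - 383588\right) \left(-116582\right) = \left(150528 - 383588\right) \left(-116582\right) = \left(-233060\right) \left(-116582\right) = 27170600920$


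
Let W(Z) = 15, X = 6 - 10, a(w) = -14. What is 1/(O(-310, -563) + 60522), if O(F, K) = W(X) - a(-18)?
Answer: 1/60551 ≈ 1.6515e-5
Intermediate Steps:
X = -4
O(F, K) = 29 (O(F, K) = 15 - 1*(-14) = 15 + 14 = 29)
1/(O(-310, -563) + 60522) = 1/(29 + 60522) = 1/60551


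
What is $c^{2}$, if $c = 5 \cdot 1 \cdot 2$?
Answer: $100$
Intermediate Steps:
$c = 10$ ($c = 5 \cdot 2 = 10$)
$c^{2} = 10^{2} = 100$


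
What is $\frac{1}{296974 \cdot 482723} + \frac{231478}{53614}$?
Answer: $\frac{16591900940426085}{3842949122675014} \approx 4.3175$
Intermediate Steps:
$\frac{1}{296974 \cdot 482723} + \frac{231478}{53614} = \frac{1}{296974} \cdot \frac{1}{482723} + 231478 \cdot \frac{1}{53614} = \frac{1}{143356180202} + \frac{115739}{26807} = \frac{16591900940426085}{3842949122675014}$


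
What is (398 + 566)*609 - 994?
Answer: 586082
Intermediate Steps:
(398 + 566)*609 - 994 = 964*609 - 994 = 587076 - 994 = 586082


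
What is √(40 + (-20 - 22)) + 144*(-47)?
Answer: -6768 + I*√2 ≈ -6768.0 + 1.4142*I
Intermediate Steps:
√(40 + (-20 - 22)) + 144*(-47) = √(40 - 42) - 6768 = √(-2) - 6768 = I*√2 - 6768 = -6768 + I*√2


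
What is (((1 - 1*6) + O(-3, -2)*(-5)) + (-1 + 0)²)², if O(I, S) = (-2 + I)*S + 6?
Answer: 7056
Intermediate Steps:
O(I, S) = 6 + S*(-2 + I) (O(I, S) = S*(-2 + I) + 6 = 6 + S*(-2 + I))
(((1 - 1*6) + O(-3, -2)*(-5)) + (-1 + 0)²)² = (((1 - 1*6) + (6 - 2*(-2) - 3*(-2))*(-5)) + (-1 + 0)²)² = (((1 - 6) + (6 + 4 + 6)*(-5)) + (-1)²)² = ((-5 + 16*(-5)) + 1)² = ((-5 - 80) + 1)² = (-85 + 1)² = (-84)² = 7056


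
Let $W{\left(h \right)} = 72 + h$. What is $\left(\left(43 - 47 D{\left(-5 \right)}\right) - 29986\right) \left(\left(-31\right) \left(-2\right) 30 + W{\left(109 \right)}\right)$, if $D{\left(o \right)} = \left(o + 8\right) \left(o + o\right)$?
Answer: $-58235853$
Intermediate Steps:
$D{\left(o \right)} = 2 o \left(8 + o\right)$ ($D{\left(o \right)} = \left(8 + o\right) 2 o = 2 o \left(8 + o\right)$)
$\left(\left(43 - 47 D{\left(-5 \right)}\right) - 29986\right) \left(\left(-31\right) \left(-2\right) 30 + W{\left(109 \right)}\right) = \left(\left(43 - 47 \cdot 2 \left(-5\right) \left(8 - 5\right)\right) - 29986\right) \left(\left(-31\right) \left(-2\right) 30 + \left(72 + 109\right)\right) = \left(\left(43 - 47 \cdot 2 \left(-5\right) 3\right) - 29986\right) \left(62 \cdot 30 + 181\right) = \left(\left(43 - -1410\right) - 29986\right) \left(1860 + 181\right) = \left(\left(43 + 1410\right) - 29986\right) 2041 = \left(1453 - 29986\right) 2041 = \left(-28533\right) 2041 = -58235853$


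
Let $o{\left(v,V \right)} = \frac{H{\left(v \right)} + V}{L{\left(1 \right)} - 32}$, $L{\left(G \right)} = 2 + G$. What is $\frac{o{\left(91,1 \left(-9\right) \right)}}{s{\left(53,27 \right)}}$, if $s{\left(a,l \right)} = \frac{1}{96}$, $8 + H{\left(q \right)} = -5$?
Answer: $\frac{2112}{29} \approx 72.828$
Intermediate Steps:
$H{\left(q \right)} = -13$ ($H{\left(q \right)} = -8 - 5 = -13$)
$o{\left(v,V \right)} = \frac{13}{29} - \frac{V}{29}$ ($o{\left(v,V \right)} = \frac{-13 + V}{\left(2 + 1\right) - 32} = \frac{-13 + V}{3 - 32} = \frac{-13 + V}{-29} = \left(-13 + V\right) \left(- \frac{1}{29}\right) = \frac{13}{29} - \frac{V}{29}$)
$s{\left(a,l \right)} = \frac{1}{96}$
$\frac{o{\left(91,1 \left(-9\right) \right)}}{s{\left(53,27 \right)}} = \left(\frac{13}{29} - \frac{1 \left(-9\right)}{29}\right) \frac{1}{\frac{1}{96}} = \left(\frac{13}{29} - - \frac{9}{29}\right) 96 = \left(\frac{13}{29} + \frac{9}{29}\right) 96 = \frac{22}{29} \cdot 96 = \frac{2112}{29}$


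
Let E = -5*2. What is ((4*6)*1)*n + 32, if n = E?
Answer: -208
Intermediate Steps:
E = -10
n = -10
((4*6)*1)*n + 32 = ((4*6)*1)*(-10) + 32 = (24*1)*(-10) + 32 = 24*(-10) + 32 = -240 + 32 = -208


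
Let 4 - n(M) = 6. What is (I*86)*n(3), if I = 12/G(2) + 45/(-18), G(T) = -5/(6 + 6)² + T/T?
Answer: -237446/139 ≈ -1708.2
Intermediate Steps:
n(M) = -2 (n(M) = 4 - 1*6 = 4 - 6 = -2)
G(T) = 139/144 (G(T) = -5/(12²) + 1 = -5/144 + 1 = 139/144)
I = 2761/278 (I = 12/(139/144) + 45/(-18) = 12*(144/139) + 45*(-1/18) = 1728/139 - 5/2 = 2761/278 ≈ 9.9317)
(I*86)*n(3) = ((2761/278)*86)*(-2) = (118723/139)*(-2) = -237446/139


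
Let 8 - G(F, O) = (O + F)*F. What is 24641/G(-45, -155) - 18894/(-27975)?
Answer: -173145709/83850400 ≈ -2.0649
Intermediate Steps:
G(F, O) = 8 - F*(F + O) (G(F, O) = 8 - (O + F)*F = 8 - (F + O)*F = 8 - F*(F + O))
24641/G(-45, -155) - 18894/(-27975) = 24641/(8 - 1*(-45)² - 1*(-45)*(-155)) - 18894/(-27975) = 24641/(8 - 1*2025 - 6975) - 18894*(-1/27975) = 24641/(8 - 2025 - 6975) + 6298/9325 = 24641/(-8992) + 6298/9325 = 24641*(-1/8992) + 6298/9325 = -24641/8992 + 6298/9325 = -173145709/83850400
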